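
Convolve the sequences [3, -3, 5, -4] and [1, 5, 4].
y[0] = 3×1 = 3; y[1] = 3×5 + -3×1 = 12; y[2] = 3×4 + -3×5 + 5×1 = 2; y[3] = -3×4 + 5×5 + -4×1 = 9; y[4] = 5×4 + -4×5 = 0; y[5] = -4×4 = -16

[3, 12, 2, 9, 0, -16]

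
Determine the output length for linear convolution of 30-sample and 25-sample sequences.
Linear/full convolution length: m + n - 1 = 30 + 25 - 1 = 54

54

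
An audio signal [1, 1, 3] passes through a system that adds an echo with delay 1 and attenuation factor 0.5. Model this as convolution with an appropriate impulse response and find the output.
Direct-path + delayed-attenuated-path model → impulse response h = [1, 0.5] (1 at lag 0, 0.5 at lag 1). Output y[n] = x[n] + 0.5·x[n - 1] (with x[n] = 0 outside 0..2): y[0] = 1 + 0.5×0 = 1; y[1] = 1 + 0.5×1 = 1.5; y[2] = 3 + 0.5×1 = 3.5; y[3] = 0 + 0.5×3 = 1.5. So y = [1, 1.5, 3.5, 1.5]

[1, 1.5, 3.5, 1.5]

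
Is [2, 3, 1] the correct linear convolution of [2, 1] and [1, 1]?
Recompute linear convolution of [2, 1] and [1, 1]: y[0] = 2×1 = 2; y[1] = 2×1 + 1×1 = 3; y[2] = 1×1 = 1 → [2, 3, 1]. Given [2, 3, 1] matches, so answer: Yes

Yes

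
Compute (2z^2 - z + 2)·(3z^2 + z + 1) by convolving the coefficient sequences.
Ascending coefficients: a = [2, -1, 2], b = [1, 1, 3]. c[0] = 2×1 = 2; c[1] = 2×1 + -1×1 = 1; c[2] = 2×3 + -1×1 + 2×1 = 7; c[3] = -1×3 + 2×1 = -1; c[4] = 2×3 = 6. Result coefficients: [2, 1, 7, -1, 6] → 6z^4 - z^3 + 7z^2 + z + 2

6z^4 - z^3 + 7z^2 + z + 2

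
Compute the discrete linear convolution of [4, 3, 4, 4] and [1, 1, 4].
y[0] = 4×1 = 4; y[1] = 4×1 + 3×1 = 7; y[2] = 4×4 + 3×1 + 4×1 = 23; y[3] = 3×4 + 4×1 + 4×1 = 20; y[4] = 4×4 + 4×1 = 20; y[5] = 4×4 = 16

[4, 7, 23, 20, 20, 16]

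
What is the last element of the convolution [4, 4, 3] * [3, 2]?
Use y[k] = Σ_i a[i]·b[k-i] at k=3. y[3] = 3×2 = 6

6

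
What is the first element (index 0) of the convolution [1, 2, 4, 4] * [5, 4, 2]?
Use y[k] = Σ_i a[i]·b[k-i] at k=0. y[0] = 1×5 = 5

5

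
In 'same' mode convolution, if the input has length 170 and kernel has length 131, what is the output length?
'Same' mode returns an output with the same length as the input: 170

170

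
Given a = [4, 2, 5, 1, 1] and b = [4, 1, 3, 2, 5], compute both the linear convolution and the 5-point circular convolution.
Linear: y_lin[0] = 4×4 = 16; y_lin[1] = 4×1 + 2×4 = 12; y_lin[2] = 4×3 + 2×1 + 5×4 = 34; y_lin[3] = 4×2 + 2×3 + 5×1 + 1×4 = 23; y_lin[4] = 4×5 + 2×2 + 5×3 + 1×1 + 1×4 = 44; y_lin[5] = 2×5 + 5×2 + 1×3 + 1×1 = 24; y_lin[6] = 5×5 + 1×2 + 1×3 = 30; y_lin[7] = 1×5 + 1×2 = 7; y_lin[8] = 1×5 = 5 → [16, 12, 34, 23, 44, 24, 30, 7, 5]. Circular (length 5): y[0] = 4×4 + 2×5 + 5×2 + 1×3 + 1×1 = 40; y[1] = 4×1 + 2×4 + 5×5 + 1×2 + 1×3 = 42; y[2] = 4×3 + 2×1 + 5×4 + 1×5 + 1×2 = 41; y[3] = 4×2 + 2×3 + 5×1 + 1×4 + 1×5 = 28; y[4] = 4×5 + 2×2 + 5×3 + 1×1 + 1×4 = 44 → [40, 42, 41, 28, 44]

Linear: [16, 12, 34, 23, 44, 24, 30, 7, 5], Circular: [40, 42, 41, 28, 44]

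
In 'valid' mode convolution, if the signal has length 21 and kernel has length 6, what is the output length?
'Valid' mode counts only positions where the kernel fully overlaps the signal: m - n + 1 = 21 - 6 + 1 = 16

16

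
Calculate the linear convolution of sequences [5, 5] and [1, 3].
y[0] = 5×1 = 5; y[1] = 5×3 + 5×1 = 20; y[2] = 5×3 = 15

[5, 20, 15]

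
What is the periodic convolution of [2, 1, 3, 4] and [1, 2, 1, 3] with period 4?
Use y[k] = Σ_j u[j]·v[(k-j) mod 4]. y[0] = 2×1 + 1×3 + 3×1 + 4×2 = 16; y[1] = 2×2 + 1×1 + 3×3 + 4×1 = 18; y[2] = 2×1 + 1×2 + 3×1 + 4×3 = 19; y[3] = 2×3 + 1×1 + 3×2 + 4×1 = 17. Result: [16, 18, 19, 17]

[16, 18, 19, 17]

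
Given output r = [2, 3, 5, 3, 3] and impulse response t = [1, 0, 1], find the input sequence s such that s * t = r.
Deconvolve r=[2, 3, 5, 3, 3] by t=[1, 0, 1]. Since t[0]=1, solve forward: s[0] = r[0] / 1 = 2; s[1] = (r[1] - 2×0) / 1 = 3; s[2] = (r[2] - 3×0 - 2×1) / 1 = 3. So s = [2, 3, 3]. Check by forward convolution: r[0] = 2×1 = 2; r[1] = 2×0 + 3×1 = 3; r[2] = 2×1 + 3×0 + 3×1 = 5; r[3] = 3×1 + 3×0 = 3; r[4] = 3×1 = 3

[2, 3, 3]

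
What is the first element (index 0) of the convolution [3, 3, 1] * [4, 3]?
Use y[k] = Σ_i a[i]·b[k-i] at k=0. y[0] = 3×4 = 12

12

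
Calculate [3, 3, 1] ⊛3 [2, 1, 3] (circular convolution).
Use y[k] = Σ_j a[j]·b[(k-j) mod 3]. y[0] = 3×2 + 3×3 + 1×1 = 16; y[1] = 3×1 + 3×2 + 1×3 = 12; y[2] = 3×3 + 3×1 + 1×2 = 14. Result: [16, 12, 14]

[16, 12, 14]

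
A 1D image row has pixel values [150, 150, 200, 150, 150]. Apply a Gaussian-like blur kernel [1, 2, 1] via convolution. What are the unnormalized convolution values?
Convolve image row [150, 150, 200, 150, 150] with kernel [1, 2, 1]: y[0] = 150×1 = 150; y[1] = 150×2 + 150×1 = 450; y[2] = 150×1 + 150×2 + 200×1 = 650; y[3] = 150×1 + 200×2 + 150×1 = 700; y[4] = 200×1 + 150×2 + 150×1 = 650; y[5] = 150×1 + 150×2 = 450; y[6] = 150×1 = 150 → [150, 450, 650, 700, 650, 450, 150]. Normalization factor = sum(kernel) = 4.

[150, 450, 650, 700, 650, 450, 150]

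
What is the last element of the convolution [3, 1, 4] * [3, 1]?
Use y[k] = Σ_i a[i]·b[k-i] at k=3. y[3] = 4×1 = 4

4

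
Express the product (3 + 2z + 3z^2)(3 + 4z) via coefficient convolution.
Ascending coefficients: a = [3, 2, 3], b = [3, 4]. c[0] = 3×3 = 9; c[1] = 3×4 + 2×3 = 18; c[2] = 2×4 + 3×3 = 17; c[3] = 3×4 = 12. Result coefficients: [9, 18, 17, 12] → 9 + 18z + 17z^2 + 12z^3

9 + 18z + 17z^2 + 12z^3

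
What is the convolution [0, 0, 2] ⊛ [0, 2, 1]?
y[0] = 0×0 = 0; y[1] = 0×2 + 0×0 = 0; y[2] = 0×1 + 0×2 + 2×0 = 0; y[3] = 0×1 + 2×2 = 4; y[4] = 2×1 = 2

[0, 0, 0, 4, 2]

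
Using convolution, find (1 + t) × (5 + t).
Ascending coefficients: a = [1, 1], b = [5, 1]. c[0] = 1×5 = 5; c[1] = 1×1 + 1×5 = 6; c[2] = 1×1 = 1. Result coefficients: [5, 6, 1] → 5 + 6t + t^2

5 + 6t + t^2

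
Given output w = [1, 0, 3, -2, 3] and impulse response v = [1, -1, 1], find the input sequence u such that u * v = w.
Deconvolve w=[1, 0, 3, -2, 3] by v=[1, -1, 1]. Since v[0]=1, solve forward: u[0] = w[0] / 1 = 1; u[1] = (w[1] - 1×-1) / 1 = 1; u[2] = (w[2] - 1×-1 - 1×1) / 1 = 3. So u = [1, 1, 3]. Check by forward convolution: w[0] = 1×1 = 1; w[1] = 1×-1 + 1×1 = 0; w[2] = 1×1 + 1×-1 + 3×1 = 3; w[3] = 1×1 + 3×-1 = -2; w[4] = 3×1 = 3

[1, 1, 3]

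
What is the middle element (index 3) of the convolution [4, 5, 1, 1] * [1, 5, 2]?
Use y[k] = Σ_i a[i]·b[k-i] at k=3. y[3] = 5×2 + 1×5 + 1×1 = 16

16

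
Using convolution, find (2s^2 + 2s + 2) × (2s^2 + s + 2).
Ascending coefficients: a = [2, 2, 2], b = [2, 1, 2]. c[0] = 2×2 = 4; c[1] = 2×1 + 2×2 = 6; c[2] = 2×2 + 2×1 + 2×2 = 10; c[3] = 2×2 + 2×1 = 6; c[4] = 2×2 = 4. Result coefficients: [4, 6, 10, 6, 4] → 4s^4 + 6s^3 + 10s^2 + 6s + 4

4s^4 + 6s^3 + 10s^2 + 6s + 4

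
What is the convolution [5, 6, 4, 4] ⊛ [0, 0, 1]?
y[0] = 5×0 = 0; y[1] = 5×0 + 6×0 = 0; y[2] = 5×1 + 6×0 + 4×0 = 5; y[3] = 6×1 + 4×0 + 4×0 = 6; y[4] = 4×1 + 4×0 = 4; y[5] = 4×1 = 4

[0, 0, 5, 6, 4, 4]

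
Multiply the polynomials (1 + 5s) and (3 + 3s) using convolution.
Ascending coefficients: a = [1, 5], b = [3, 3]. c[0] = 1×3 = 3; c[1] = 1×3 + 5×3 = 18; c[2] = 5×3 = 15. Result coefficients: [3, 18, 15] → 3 + 18s + 15s^2

3 + 18s + 15s^2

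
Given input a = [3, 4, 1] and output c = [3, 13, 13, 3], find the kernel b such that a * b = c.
Output length 4 = len(a) + len(b) - 1 ⇒ len(b) = 2. Solve b forward using b[k] = (c[k] - Σ_{i≥1} a[i]·b[k-i]) / a[0]: b[0] = c[0] / a[0] = 3 / 3 = 1; b[1] = (c[1] - 4×1) / a[0] = (13 - 4×1) / 3 = 3. So b = [1, 3]. Forward-check [3, 4, 1] * [1, 3]: c[0] = 3×1 = 3; c[1] = 3×3 + 4×1 = 13; c[2] = 4×3 + 1×1 = 13; c[3] = 1×3 = 3 → [3, 13, 13, 3] ✓

[1, 3]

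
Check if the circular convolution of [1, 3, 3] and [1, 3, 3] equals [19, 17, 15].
Recompute circular convolution of [1, 3, 3] and [1, 3, 3]: y[0] = 1×1 + 3×3 + 3×3 = 19; y[1] = 1×3 + 3×1 + 3×3 = 15; y[2] = 1×3 + 3×3 + 3×1 = 15 → [19, 15, 15]. Compare to given [19, 17, 15]: they differ at index 1: given 17, correct 15, so answer: No

No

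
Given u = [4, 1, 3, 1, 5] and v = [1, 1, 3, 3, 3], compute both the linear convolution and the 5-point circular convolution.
Linear: y_lin[0] = 4×1 = 4; y_lin[1] = 4×1 + 1×1 = 5; y_lin[2] = 4×3 + 1×1 + 3×1 = 16; y_lin[3] = 4×3 + 1×3 + 3×1 + 1×1 = 19; y_lin[4] = 4×3 + 1×3 + 3×3 + 1×1 + 5×1 = 30; y_lin[5] = 1×3 + 3×3 + 1×3 + 5×1 = 20; y_lin[6] = 3×3 + 1×3 + 5×3 = 27; y_lin[7] = 1×3 + 5×3 = 18; y_lin[8] = 5×3 = 15 → [4, 5, 16, 19, 30, 20, 27, 18, 15]. Circular (length 5): y[0] = 4×1 + 1×3 + 3×3 + 1×3 + 5×1 = 24; y[1] = 4×1 + 1×1 + 3×3 + 1×3 + 5×3 = 32; y[2] = 4×3 + 1×1 + 3×1 + 1×3 + 5×3 = 34; y[3] = 4×3 + 1×3 + 3×1 + 1×1 + 5×3 = 34; y[4] = 4×3 + 1×3 + 3×3 + 1×1 + 5×1 = 30 → [24, 32, 34, 34, 30]

Linear: [4, 5, 16, 19, 30, 20, 27, 18, 15], Circular: [24, 32, 34, 34, 30]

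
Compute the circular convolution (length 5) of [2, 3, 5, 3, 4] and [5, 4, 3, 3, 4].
Use y[k] = Σ_j u[j]·v[(k-j) mod 5]. y[0] = 2×5 + 3×4 + 5×3 + 3×3 + 4×4 = 62; y[1] = 2×4 + 3×5 + 5×4 + 3×3 + 4×3 = 64; y[2] = 2×3 + 3×4 + 5×5 + 3×4 + 4×3 = 67; y[3] = 2×3 + 3×3 + 5×4 + 3×5 + 4×4 = 66; y[4] = 2×4 + 3×3 + 5×3 + 3×4 + 4×5 = 64. Result: [62, 64, 67, 66, 64]

[62, 64, 67, 66, 64]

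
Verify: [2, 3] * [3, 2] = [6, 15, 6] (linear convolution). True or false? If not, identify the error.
Recompute linear convolution of [2, 3] and [3, 2]: y[0] = 2×3 = 6; y[1] = 2×2 + 3×3 = 13; y[2] = 3×2 = 6 → [6, 13, 6]. Compare to given [6, 15, 6]: they differ at index 1: given 15, correct 13, so answer: No

No. Error at index 1: given 15, correct 13.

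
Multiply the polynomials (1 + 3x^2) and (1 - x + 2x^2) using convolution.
Ascending coefficients: a = [1, 0, 3], b = [1, -1, 2]. c[0] = 1×1 = 1; c[1] = 1×-1 + 0×1 = -1; c[2] = 1×2 + 0×-1 + 3×1 = 5; c[3] = 0×2 + 3×-1 = -3; c[4] = 3×2 = 6. Result coefficients: [1, -1, 5, -3, 6] → 1 - x + 5x^2 - 3x^3 + 6x^4

1 - x + 5x^2 - 3x^3 + 6x^4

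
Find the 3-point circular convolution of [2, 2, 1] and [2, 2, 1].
Use y[k] = Σ_j s[j]·t[(k-j) mod 3]. y[0] = 2×2 + 2×1 + 1×2 = 8; y[1] = 2×2 + 2×2 + 1×1 = 9; y[2] = 2×1 + 2×2 + 1×2 = 8. Result: [8, 9, 8]

[8, 9, 8]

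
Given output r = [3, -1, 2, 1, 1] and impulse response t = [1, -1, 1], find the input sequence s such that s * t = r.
Deconvolve r=[3, -1, 2, 1, 1] by t=[1, -1, 1]. Since t[0]=1, solve forward: s[0] = r[0] / 1 = 3; s[1] = (r[1] - 3×-1) / 1 = 2; s[2] = (r[2] - 2×-1 - 3×1) / 1 = 1. So s = [3, 2, 1]. Check by forward convolution: r[0] = 3×1 = 3; r[1] = 3×-1 + 2×1 = -1; r[2] = 3×1 + 2×-1 + 1×1 = 2; r[3] = 2×1 + 1×-1 = 1; r[4] = 1×1 = 1

[3, 2, 1]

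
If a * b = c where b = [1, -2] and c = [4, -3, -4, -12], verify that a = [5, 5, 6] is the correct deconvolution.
Forward-compute [5, 5, 6] * [1, -2]: c[0] = 5×1 = 5; c[1] = 5×-2 + 5×1 = -5; c[2] = 5×-2 + 6×1 = -4; c[3] = 6×-2 = -12 → [5, -5, -4, -12]. Does not match given c = [4, -3, -4, -12].

Not verified. [5, 5, 6] * [1, -2] = [5, -5, -4, -12], which differs from [4, -3, -4, -12] at index 0.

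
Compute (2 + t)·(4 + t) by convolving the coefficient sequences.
Ascending coefficients: a = [2, 1], b = [4, 1]. c[0] = 2×4 = 8; c[1] = 2×1 + 1×4 = 6; c[2] = 1×1 = 1. Result coefficients: [8, 6, 1] → 8 + 6t + t^2

8 + 6t + t^2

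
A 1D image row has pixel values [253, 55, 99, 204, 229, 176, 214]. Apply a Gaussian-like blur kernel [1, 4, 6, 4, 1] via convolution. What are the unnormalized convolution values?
Convolve image row [253, 55, 99, 204, 229, 176, 214] with kernel [1, 4, 6, 4, 1]: y[0] = 253×1 = 253; y[1] = 253×4 + 55×1 = 1067; y[2] = 253×6 + 55×4 + 99×1 = 1837; y[3] = 253×4 + 55×6 + 99×4 + 204×1 = 1942; y[4] = 253×1 + 55×4 + 99×6 + 204×4 + 229×1 = 2112; y[5] = 55×1 + 99×4 + 204×6 + 229×4 + 176×1 = 2767; y[6] = 99×1 + 204×4 + 229×6 + 176×4 + 214×1 = 3207; y[7] = 204×1 + 229×4 + 176×6 + 214×4 = 3032; y[8] = 229×1 + 176×4 + 214×6 = 2217; y[9] = 176×1 + 214×4 = 1032; y[10] = 214×1 = 214 → [253, 1067, 1837, 1942, 2112, 2767, 3207, 3032, 2217, 1032, 214]. Normalization factor = sum(kernel) = 16.

[253, 1067, 1837, 1942, 2112, 2767, 3207, 3032, 2217, 1032, 214]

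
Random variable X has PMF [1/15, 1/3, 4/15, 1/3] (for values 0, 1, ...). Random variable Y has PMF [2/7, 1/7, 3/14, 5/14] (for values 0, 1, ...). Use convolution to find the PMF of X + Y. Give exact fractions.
P(X+Y=k) = Σ_i P(X=i)·P(Y=k-i) — a convolution of [1/15, 1/3, 4/15, 1/3] and [2/7, 1/7, 3/14, 5/14]. P(X+Y=0) = (1/15)×(2/7) = 2/105; P(X+Y=1) = (1/15)×(1/7) + (1/3)×(2/7) = 1/105 + 2/21 = 11/105; P(X+Y=2) = (1/15)×(3/14) + (1/3)×(1/7) + (4/15)×(2/7) = 1/70 + 1/21 + 8/105 = 29/210; P(X+Y=3) = (1/15)×(5/14) + (1/3)×(3/14) + (4/15)×(1/7) + (1/3)×(2/7) = 1/42 + 1/14 + 4/105 + 2/21 = 8/35; P(X+Y=4) = (1/3)×(5/14) + (4/15)×(3/14) + (1/3)×(1/7) = 5/42 + 2/35 + 1/21 = 47/210; P(X+Y=5) = (4/15)×(5/14) + (1/3)×(3/14) = 2/21 + 1/14 = 1/6; P(X+Y=6) = (1/3)×(5/14) = 5/42. PMF: [2/105, 11/105, 29/210, 8/35, 47/210, 1/6, 5/42] (sums to 1 ✓)

[2/105, 11/105, 29/210, 8/35, 47/210, 1/6, 5/42]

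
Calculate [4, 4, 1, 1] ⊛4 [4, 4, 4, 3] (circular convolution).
Use y[k] = Σ_j u[j]·v[(k-j) mod 4]. y[0] = 4×4 + 4×3 + 1×4 + 1×4 = 36; y[1] = 4×4 + 4×4 + 1×3 + 1×4 = 39; y[2] = 4×4 + 4×4 + 1×4 + 1×3 = 39; y[3] = 4×3 + 4×4 + 1×4 + 1×4 = 36. Result: [36, 39, 39, 36]

[36, 39, 39, 36]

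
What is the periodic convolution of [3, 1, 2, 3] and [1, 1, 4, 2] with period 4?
Use y[k] = Σ_j f[j]·g[(k-j) mod 4]. y[0] = 3×1 + 1×2 + 2×4 + 3×1 = 16; y[1] = 3×1 + 1×1 + 2×2 + 3×4 = 20; y[2] = 3×4 + 1×1 + 2×1 + 3×2 = 21; y[3] = 3×2 + 1×4 + 2×1 + 3×1 = 15. Result: [16, 20, 21, 15]

[16, 20, 21, 15]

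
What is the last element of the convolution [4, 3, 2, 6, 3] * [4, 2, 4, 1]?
Use y[k] = Σ_i a[i]·b[k-i] at k=7. y[7] = 3×1 = 3

3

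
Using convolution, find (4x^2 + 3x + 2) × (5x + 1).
Ascending coefficients: a = [2, 3, 4], b = [1, 5]. c[0] = 2×1 = 2; c[1] = 2×5 + 3×1 = 13; c[2] = 3×5 + 4×1 = 19; c[3] = 4×5 = 20. Result coefficients: [2, 13, 19, 20] → 20x^3 + 19x^2 + 13x + 2

20x^3 + 19x^2 + 13x + 2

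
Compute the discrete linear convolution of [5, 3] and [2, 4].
y[0] = 5×2 = 10; y[1] = 5×4 + 3×2 = 26; y[2] = 3×4 = 12

[10, 26, 12]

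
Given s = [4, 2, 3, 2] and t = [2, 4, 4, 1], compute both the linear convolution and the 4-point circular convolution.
Linear: y_lin[0] = 4×2 = 8; y_lin[1] = 4×4 + 2×2 = 20; y_lin[2] = 4×4 + 2×4 + 3×2 = 30; y_lin[3] = 4×1 + 2×4 + 3×4 + 2×2 = 28; y_lin[4] = 2×1 + 3×4 + 2×4 = 22; y_lin[5] = 3×1 + 2×4 = 11; y_lin[6] = 2×1 = 2 → [8, 20, 30, 28, 22, 11, 2]. Circular (length 4): y[0] = 4×2 + 2×1 + 3×4 + 2×4 = 30; y[1] = 4×4 + 2×2 + 3×1 + 2×4 = 31; y[2] = 4×4 + 2×4 + 3×2 + 2×1 = 32; y[3] = 4×1 + 2×4 + 3×4 + 2×2 = 28 → [30, 31, 32, 28]

Linear: [8, 20, 30, 28, 22, 11, 2], Circular: [30, 31, 32, 28]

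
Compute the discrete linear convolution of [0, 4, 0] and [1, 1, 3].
y[0] = 0×1 = 0; y[1] = 0×1 + 4×1 = 4; y[2] = 0×3 + 4×1 + 0×1 = 4; y[3] = 4×3 + 0×1 = 12; y[4] = 0×3 = 0

[0, 4, 4, 12, 0]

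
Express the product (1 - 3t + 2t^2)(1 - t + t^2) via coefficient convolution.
Ascending coefficients: a = [1, -3, 2], b = [1, -1, 1]. c[0] = 1×1 = 1; c[1] = 1×-1 + -3×1 = -4; c[2] = 1×1 + -3×-1 + 2×1 = 6; c[3] = -3×1 + 2×-1 = -5; c[4] = 2×1 = 2. Result coefficients: [1, -4, 6, -5, 2] → 1 - 4t + 6t^2 - 5t^3 + 2t^4

1 - 4t + 6t^2 - 5t^3 + 2t^4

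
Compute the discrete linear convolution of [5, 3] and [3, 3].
y[0] = 5×3 = 15; y[1] = 5×3 + 3×3 = 24; y[2] = 3×3 = 9

[15, 24, 9]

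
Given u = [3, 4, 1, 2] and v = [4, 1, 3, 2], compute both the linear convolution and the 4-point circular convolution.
Linear: y_lin[0] = 3×4 = 12; y_lin[1] = 3×1 + 4×4 = 19; y_lin[2] = 3×3 + 4×1 + 1×4 = 17; y_lin[3] = 3×2 + 4×3 + 1×1 + 2×4 = 27; y_lin[4] = 4×2 + 1×3 + 2×1 = 13; y_lin[5] = 1×2 + 2×3 = 8; y_lin[6] = 2×2 = 4 → [12, 19, 17, 27, 13, 8, 4]. Circular (length 4): y[0] = 3×4 + 4×2 + 1×3 + 2×1 = 25; y[1] = 3×1 + 4×4 + 1×2 + 2×3 = 27; y[2] = 3×3 + 4×1 + 1×4 + 2×2 = 21; y[3] = 3×2 + 4×3 + 1×1 + 2×4 = 27 → [25, 27, 21, 27]

Linear: [12, 19, 17, 27, 13, 8, 4], Circular: [25, 27, 21, 27]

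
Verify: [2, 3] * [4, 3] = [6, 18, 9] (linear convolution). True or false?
Recompute linear convolution of [2, 3] and [4, 3]: y[0] = 2×4 = 8; y[1] = 2×3 + 3×4 = 18; y[2] = 3×3 = 9 → [8, 18, 9]. Compare to given [6, 18, 9]: they differ at index 0: given 6, correct 8, so answer: No

No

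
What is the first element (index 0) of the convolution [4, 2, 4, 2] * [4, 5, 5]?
Use y[k] = Σ_i a[i]·b[k-i] at k=0. y[0] = 4×4 = 16

16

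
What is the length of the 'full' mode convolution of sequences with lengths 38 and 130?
Linear/full convolution length: m + n - 1 = 38 + 130 - 1 = 167

167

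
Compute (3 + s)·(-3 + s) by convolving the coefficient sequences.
Ascending coefficients: a = [3, 1], b = [-3, 1]. c[0] = 3×-3 = -9; c[1] = 3×1 + 1×-3 = 0; c[2] = 1×1 = 1. Result coefficients: [-9, 0, 1] → -9 + s^2

-9 + s^2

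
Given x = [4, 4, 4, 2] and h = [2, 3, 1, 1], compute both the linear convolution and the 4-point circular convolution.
Linear: y_lin[0] = 4×2 = 8; y_lin[1] = 4×3 + 4×2 = 20; y_lin[2] = 4×1 + 4×3 + 4×2 = 24; y_lin[3] = 4×1 + 4×1 + 4×3 + 2×2 = 24; y_lin[4] = 4×1 + 4×1 + 2×3 = 14; y_lin[5] = 4×1 + 2×1 = 6; y_lin[6] = 2×1 = 2 → [8, 20, 24, 24, 14, 6, 2]. Circular (length 4): y[0] = 4×2 + 4×1 + 4×1 + 2×3 = 22; y[1] = 4×3 + 4×2 + 4×1 + 2×1 = 26; y[2] = 4×1 + 4×3 + 4×2 + 2×1 = 26; y[3] = 4×1 + 4×1 + 4×3 + 2×2 = 24 → [22, 26, 26, 24]

Linear: [8, 20, 24, 24, 14, 6, 2], Circular: [22, 26, 26, 24]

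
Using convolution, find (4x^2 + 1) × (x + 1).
Ascending coefficients: a = [1, 0, 4], b = [1, 1]. c[0] = 1×1 = 1; c[1] = 1×1 + 0×1 = 1; c[2] = 0×1 + 4×1 = 4; c[3] = 4×1 = 4. Result coefficients: [1, 1, 4, 4] → 4x^3 + 4x^2 + x + 1

4x^3 + 4x^2 + x + 1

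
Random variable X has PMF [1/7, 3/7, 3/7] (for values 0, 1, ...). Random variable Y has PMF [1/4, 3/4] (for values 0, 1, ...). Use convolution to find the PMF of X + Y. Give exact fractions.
P(X+Y=k) = Σ_i P(X=i)·P(Y=k-i) — a convolution of [1/7, 3/7, 3/7] and [1/4, 3/4]. P(X+Y=0) = (1/7)×(1/4) = 1/28; P(X+Y=1) = (1/7)×(3/4) + (3/7)×(1/4) = 3/28 + 3/28 = 3/14; P(X+Y=2) = (3/7)×(3/4) + (3/7)×(1/4) = 9/28 + 3/28 = 3/7; P(X+Y=3) = (3/7)×(3/4) = 9/28. PMF: [1/28, 3/14, 3/7, 9/28] (sums to 1 ✓)

[1/28, 3/14, 3/7, 9/28]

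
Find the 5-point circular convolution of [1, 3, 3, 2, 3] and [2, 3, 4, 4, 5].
Use y[k] = Σ_j a[j]·b[(k-j) mod 5]. y[0] = 1×2 + 3×5 + 3×4 + 2×4 + 3×3 = 46; y[1] = 1×3 + 3×2 + 3×5 + 2×4 + 3×4 = 44; y[2] = 1×4 + 3×3 + 3×2 + 2×5 + 3×4 = 41; y[3] = 1×4 + 3×4 + 3×3 + 2×2 + 3×5 = 44; y[4] = 1×5 + 3×4 + 3×4 + 2×3 + 3×2 = 41. Result: [46, 44, 41, 44, 41]

[46, 44, 41, 44, 41]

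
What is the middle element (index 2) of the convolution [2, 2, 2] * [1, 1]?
Use y[k] = Σ_i a[i]·b[k-i] at k=2. y[2] = 2×1 + 2×1 = 4

4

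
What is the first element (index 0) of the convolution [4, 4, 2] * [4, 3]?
Use y[k] = Σ_i a[i]·b[k-i] at k=0. y[0] = 4×4 = 16

16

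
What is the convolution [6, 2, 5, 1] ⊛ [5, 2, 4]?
y[0] = 6×5 = 30; y[1] = 6×2 + 2×5 = 22; y[2] = 6×4 + 2×2 + 5×5 = 53; y[3] = 2×4 + 5×2 + 1×5 = 23; y[4] = 5×4 + 1×2 = 22; y[5] = 1×4 = 4

[30, 22, 53, 23, 22, 4]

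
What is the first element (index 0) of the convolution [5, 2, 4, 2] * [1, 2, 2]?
Use y[k] = Σ_i a[i]·b[k-i] at k=0. y[0] = 5×1 = 5

5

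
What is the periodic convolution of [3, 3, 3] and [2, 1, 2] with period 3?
Use y[k] = Σ_j f[j]·g[(k-j) mod 3]. y[0] = 3×2 + 3×2 + 3×1 = 15; y[1] = 3×1 + 3×2 + 3×2 = 15; y[2] = 3×2 + 3×1 + 3×2 = 15. Result: [15, 15, 15]

[15, 15, 15]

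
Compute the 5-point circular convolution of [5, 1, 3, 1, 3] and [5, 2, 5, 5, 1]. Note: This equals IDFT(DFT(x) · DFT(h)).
Either evaluate y[k] = Σ_j x[j]·h[(k-j) mod 5] directly, or use IDFT(DFT(x) · DFT(h)). y[0] = 5×5 + 1×1 + 3×5 + 1×5 + 3×2 = 52; y[1] = 5×2 + 1×5 + 3×1 + 1×5 + 3×5 = 38; y[2] = 5×5 + 1×2 + 3×5 + 1×1 + 3×5 = 58; y[3] = 5×5 + 1×5 + 3×2 + 1×5 + 3×1 = 44; y[4] = 5×1 + 1×5 + 3×5 + 1×2 + 3×5 = 42. Result: [52, 38, 58, 44, 42]

[52, 38, 58, 44, 42]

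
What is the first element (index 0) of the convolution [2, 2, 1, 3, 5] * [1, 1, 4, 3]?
Use y[k] = Σ_i a[i]·b[k-i] at k=0. y[0] = 2×1 = 2

2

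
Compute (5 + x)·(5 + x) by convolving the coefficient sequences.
Ascending coefficients: a = [5, 1], b = [5, 1]. c[0] = 5×5 = 25; c[1] = 5×1 + 1×5 = 10; c[2] = 1×1 = 1. Result coefficients: [25, 10, 1] → 25 + 10x + x^2

25 + 10x + x^2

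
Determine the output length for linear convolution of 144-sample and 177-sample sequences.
Linear/full convolution length: m + n - 1 = 144 + 177 - 1 = 320

320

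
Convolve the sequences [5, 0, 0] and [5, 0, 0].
y[0] = 5×5 = 25; y[1] = 5×0 + 0×5 = 0; y[2] = 5×0 + 0×0 + 0×5 = 0; y[3] = 0×0 + 0×0 = 0; y[4] = 0×0 = 0

[25, 0, 0, 0, 0]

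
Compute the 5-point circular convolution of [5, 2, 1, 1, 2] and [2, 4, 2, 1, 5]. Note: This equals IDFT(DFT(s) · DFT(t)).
Either evaluate y[k] = Σ_j s[j]·t[(k-j) mod 5] directly, or use IDFT(DFT(s) · DFT(t)). y[0] = 5×2 + 2×5 + 1×1 + 1×2 + 2×4 = 31; y[1] = 5×4 + 2×2 + 1×5 + 1×1 + 2×2 = 34; y[2] = 5×2 + 2×4 + 1×2 + 1×5 + 2×1 = 27; y[3] = 5×1 + 2×2 + 1×4 + 1×2 + 2×5 = 25; y[4] = 5×5 + 2×1 + 1×2 + 1×4 + 2×2 = 37. Result: [31, 34, 27, 25, 37]

[31, 34, 27, 25, 37]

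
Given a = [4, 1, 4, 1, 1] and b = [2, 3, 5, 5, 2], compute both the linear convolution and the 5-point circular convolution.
Linear: y_lin[0] = 4×2 = 8; y_lin[1] = 4×3 + 1×2 = 14; y_lin[2] = 4×5 + 1×3 + 4×2 = 31; y_lin[3] = 4×5 + 1×5 + 4×3 + 1×2 = 39; y_lin[4] = 4×2 + 1×5 + 4×5 + 1×3 + 1×2 = 38; y_lin[5] = 1×2 + 4×5 + 1×5 + 1×3 = 30; y_lin[6] = 4×2 + 1×5 + 1×5 = 18; y_lin[7] = 1×2 + 1×5 = 7; y_lin[8] = 1×2 = 2 → [8, 14, 31, 39, 38, 30, 18, 7, 2]. Circular (length 5): y[0] = 4×2 + 1×2 + 4×5 + 1×5 + 1×3 = 38; y[1] = 4×3 + 1×2 + 4×2 + 1×5 + 1×5 = 32; y[2] = 4×5 + 1×3 + 4×2 + 1×2 + 1×5 = 38; y[3] = 4×5 + 1×5 + 4×3 + 1×2 + 1×2 = 41; y[4] = 4×2 + 1×5 + 4×5 + 1×3 + 1×2 = 38 → [38, 32, 38, 41, 38]

Linear: [8, 14, 31, 39, 38, 30, 18, 7, 2], Circular: [38, 32, 38, 41, 38]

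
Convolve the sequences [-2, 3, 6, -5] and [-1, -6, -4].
y[0] = -2×-1 = 2; y[1] = -2×-6 + 3×-1 = 9; y[2] = -2×-4 + 3×-6 + 6×-1 = -16; y[3] = 3×-4 + 6×-6 + -5×-1 = -43; y[4] = 6×-4 + -5×-6 = 6; y[5] = -5×-4 = 20

[2, 9, -16, -43, 6, 20]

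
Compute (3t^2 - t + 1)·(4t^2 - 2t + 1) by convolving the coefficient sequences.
Ascending coefficients: a = [1, -1, 3], b = [1, -2, 4]. c[0] = 1×1 = 1; c[1] = 1×-2 + -1×1 = -3; c[2] = 1×4 + -1×-2 + 3×1 = 9; c[3] = -1×4 + 3×-2 = -10; c[4] = 3×4 = 12. Result coefficients: [1, -3, 9, -10, 12] → 12t^4 - 10t^3 + 9t^2 - 3t + 1

12t^4 - 10t^3 + 9t^2 - 3t + 1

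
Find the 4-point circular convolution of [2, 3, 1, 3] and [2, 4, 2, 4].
Use y[k] = Σ_j f[j]·g[(k-j) mod 4]. y[0] = 2×2 + 3×4 + 1×2 + 3×4 = 30; y[1] = 2×4 + 3×2 + 1×4 + 3×2 = 24; y[2] = 2×2 + 3×4 + 1×2 + 3×4 = 30; y[3] = 2×4 + 3×2 + 1×4 + 3×2 = 24. Result: [30, 24, 30, 24]

[30, 24, 30, 24]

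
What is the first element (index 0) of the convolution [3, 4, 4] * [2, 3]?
Use y[k] = Σ_i a[i]·b[k-i] at k=0. y[0] = 3×2 = 6

6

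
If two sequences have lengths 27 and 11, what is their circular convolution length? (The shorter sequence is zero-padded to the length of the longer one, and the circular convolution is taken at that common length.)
Circular convolution (zero-padding the shorter input) has length max(m, n) = max(27, 11) = 27

27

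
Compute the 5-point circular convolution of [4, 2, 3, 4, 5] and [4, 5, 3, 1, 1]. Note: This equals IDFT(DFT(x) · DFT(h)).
Either evaluate y[k] = Σ_j x[j]·h[(k-j) mod 5] directly, or use IDFT(DFT(x) · DFT(h)). y[0] = 4×4 + 2×1 + 3×1 + 4×3 + 5×5 = 58; y[1] = 4×5 + 2×4 + 3×1 + 4×1 + 5×3 = 50; y[2] = 4×3 + 2×5 + 3×4 + 4×1 + 5×1 = 43; y[3] = 4×1 + 2×3 + 3×5 + 4×4 + 5×1 = 46; y[4] = 4×1 + 2×1 + 3×3 + 4×5 + 5×4 = 55. Result: [58, 50, 43, 46, 55]

[58, 50, 43, 46, 55]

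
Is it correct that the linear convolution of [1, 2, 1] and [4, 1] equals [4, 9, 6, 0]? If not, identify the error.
Recompute linear convolution of [1, 2, 1] and [4, 1]: y[0] = 1×4 = 4; y[1] = 1×1 + 2×4 = 9; y[2] = 2×1 + 1×4 = 6; y[3] = 1×1 = 1 → [4, 9, 6, 1]. Compare to given [4, 9, 6, 0]: they differ at index 3: given 0, correct 1, so answer: No

No. Error at index 3: given 0, correct 1.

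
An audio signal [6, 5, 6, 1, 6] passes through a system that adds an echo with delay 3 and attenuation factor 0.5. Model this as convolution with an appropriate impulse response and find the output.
Direct-path + delayed-attenuated-path model → impulse response h = [1, 0, 0, 0.5] (1 at lag 0, 0.5 at lag 3). Output y[n] = x[n] + 0.5·x[n - 3] (with x[n] = 0 outside 0..4): y[0] = 6 + 0.5×0 = 6; y[1] = 5 + 0.5×0 = 5; y[2] = 6 + 0.5×0 = 6; y[3] = 1 + 0.5×6 = 4.0; y[4] = 6 + 0.5×5 = 8.5; y[5] = 0 + 0.5×6 = 3.0; y[6] = 0 + 0.5×1 = 0.5; y[7] = 0 + 0.5×6 = 3.0. So y = [6, 5, 6, 4.0, 8.5, 3.0, 0.5, 3.0]

[6, 5, 6, 4.0, 8.5, 3.0, 0.5, 3.0]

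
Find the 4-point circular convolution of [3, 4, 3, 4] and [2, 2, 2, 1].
Use y[k] = Σ_j u[j]·v[(k-j) mod 4]. y[0] = 3×2 + 4×1 + 3×2 + 4×2 = 24; y[1] = 3×2 + 4×2 + 3×1 + 4×2 = 25; y[2] = 3×2 + 4×2 + 3×2 + 4×1 = 24; y[3] = 3×1 + 4×2 + 3×2 + 4×2 = 25. Result: [24, 25, 24, 25]

[24, 25, 24, 25]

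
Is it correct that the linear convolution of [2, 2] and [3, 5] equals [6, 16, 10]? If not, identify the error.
Recompute linear convolution of [2, 2] and [3, 5]: y[0] = 2×3 = 6; y[1] = 2×5 + 2×3 = 16; y[2] = 2×5 = 10 → [6, 16, 10]. Given [6, 16, 10] matches, so answer: Yes

Yes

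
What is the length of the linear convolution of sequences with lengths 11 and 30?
Linear/full convolution length: m + n - 1 = 11 + 30 - 1 = 40

40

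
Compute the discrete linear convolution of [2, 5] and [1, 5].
y[0] = 2×1 = 2; y[1] = 2×5 + 5×1 = 15; y[2] = 5×5 = 25

[2, 15, 25]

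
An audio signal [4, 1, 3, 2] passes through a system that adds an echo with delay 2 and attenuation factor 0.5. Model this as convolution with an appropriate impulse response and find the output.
Direct-path + delayed-attenuated-path model → impulse response h = [1, 0, 0.5] (1 at lag 0, 0.5 at lag 2). Output y[n] = x[n] + 0.5·x[n - 2] (with x[n] = 0 outside 0..3): y[0] = 4 + 0.5×0 = 4; y[1] = 1 + 0.5×0 = 1; y[2] = 3 + 0.5×4 = 5.0; y[3] = 2 + 0.5×1 = 2.5; y[4] = 0 + 0.5×3 = 1.5; y[5] = 0 + 0.5×2 = 1.0. So y = [4, 1, 5.0, 2.5, 1.5, 1.0]

[4, 1, 5.0, 2.5, 1.5, 1.0]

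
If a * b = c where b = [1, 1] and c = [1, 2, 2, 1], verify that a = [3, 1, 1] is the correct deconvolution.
Forward-compute [3, 1, 1] * [1, 1]: c[0] = 3×1 = 3; c[1] = 3×1 + 1×1 = 4; c[2] = 1×1 + 1×1 = 2; c[3] = 1×1 = 1 → [3, 4, 2, 1]. Does not match given c = [1, 2, 2, 1].

Not verified. [3, 1, 1] * [1, 1] = [3, 4, 2, 1], which differs from [1, 2, 2, 1] at index 0.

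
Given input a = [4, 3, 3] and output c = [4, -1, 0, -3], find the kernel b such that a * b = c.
Output length 4 = len(a) + len(b) - 1 ⇒ len(b) = 2. Solve b forward using b[k] = (c[k] - Σ_{i≥1} a[i]·b[k-i]) / a[0]: b[0] = c[0] / a[0] = 4 / 4 = 1; b[1] = (c[1] - 3×1) / a[0] = (-1 - 3×1) / 4 = -1. So b = [1, -1]. Forward-check [4, 3, 3] * [1, -1]: c[0] = 4×1 = 4; c[1] = 4×-1 + 3×1 = -1; c[2] = 3×-1 + 3×1 = 0; c[3] = 3×-1 = -3 → [4, -1, 0, -3] ✓

[1, -1]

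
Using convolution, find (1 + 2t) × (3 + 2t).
Ascending coefficients: a = [1, 2], b = [3, 2]. c[0] = 1×3 = 3; c[1] = 1×2 + 2×3 = 8; c[2] = 2×2 = 4. Result coefficients: [3, 8, 4] → 3 + 8t + 4t^2

3 + 8t + 4t^2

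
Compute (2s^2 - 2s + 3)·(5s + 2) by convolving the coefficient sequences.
Ascending coefficients: a = [3, -2, 2], b = [2, 5]. c[0] = 3×2 = 6; c[1] = 3×5 + -2×2 = 11; c[2] = -2×5 + 2×2 = -6; c[3] = 2×5 = 10. Result coefficients: [6, 11, -6, 10] → 10s^3 - 6s^2 + 11s + 6

10s^3 - 6s^2 + 11s + 6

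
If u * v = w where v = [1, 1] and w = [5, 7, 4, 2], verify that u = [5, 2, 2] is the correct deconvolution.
Forward-compute [5, 2, 2] * [1, 1]: w[0] = 5×1 = 5; w[1] = 5×1 + 2×1 = 7; w[2] = 2×1 + 2×1 = 4; w[3] = 2×1 = 2 → [5, 7, 4, 2]. Matches given w = [5, 7, 4, 2], so verified.

Verified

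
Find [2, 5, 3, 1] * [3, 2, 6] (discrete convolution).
y[0] = 2×3 = 6; y[1] = 2×2 + 5×3 = 19; y[2] = 2×6 + 5×2 + 3×3 = 31; y[3] = 5×6 + 3×2 + 1×3 = 39; y[4] = 3×6 + 1×2 = 20; y[5] = 1×6 = 6

[6, 19, 31, 39, 20, 6]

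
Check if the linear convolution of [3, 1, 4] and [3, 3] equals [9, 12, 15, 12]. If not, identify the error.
Recompute linear convolution of [3, 1, 4] and [3, 3]: y[0] = 3×3 = 9; y[1] = 3×3 + 1×3 = 12; y[2] = 1×3 + 4×3 = 15; y[3] = 4×3 = 12 → [9, 12, 15, 12]. Given [9, 12, 15, 12] matches, so answer: Yes

Yes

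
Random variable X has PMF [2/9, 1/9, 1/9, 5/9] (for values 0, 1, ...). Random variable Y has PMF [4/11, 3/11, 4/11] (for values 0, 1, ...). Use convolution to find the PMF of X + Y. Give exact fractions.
P(X+Y=k) = Σ_i P(X=i)·P(Y=k-i) — a convolution of [2/9, 1/9, 1/9, 5/9] and [4/11, 3/11, 4/11]. P(X+Y=0) = (2/9)×(4/11) = 8/99; P(X+Y=1) = (2/9)×(3/11) + (1/9)×(4/11) = 2/33 + 4/99 = 10/99; P(X+Y=2) = (2/9)×(4/11) + (1/9)×(3/11) + (1/9)×(4/11) = 8/99 + 1/33 + 4/99 = 5/33; P(X+Y=3) = (1/9)×(4/11) + (1/9)×(3/11) + (5/9)×(4/11) = 4/99 + 1/33 + 20/99 = 3/11; P(X+Y=4) = (1/9)×(4/11) + (5/9)×(3/11) = 4/99 + 5/33 = 19/99; P(X+Y=5) = (5/9)×(4/11) = 20/99. PMF: [8/99, 10/99, 5/33, 3/11, 19/99, 20/99] (sums to 1 ✓)

[8/99, 10/99, 5/33, 3/11, 19/99, 20/99]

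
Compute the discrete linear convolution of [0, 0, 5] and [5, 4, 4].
y[0] = 0×5 = 0; y[1] = 0×4 + 0×5 = 0; y[2] = 0×4 + 0×4 + 5×5 = 25; y[3] = 0×4 + 5×4 = 20; y[4] = 5×4 = 20

[0, 0, 25, 20, 20]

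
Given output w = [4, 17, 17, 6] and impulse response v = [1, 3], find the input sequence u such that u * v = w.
Deconvolve w=[4, 17, 17, 6] by v=[1, 3]. Since v[0]=1, solve forward: u[0] = w[0] / 1 = 4; u[1] = (w[1] - 4×3) / 1 = 5; u[2] = (w[2] - 5×3) / 1 = 2. So u = [4, 5, 2]. Check by forward convolution: w[0] = 4×1 = 4; w[1] = 4×3 + 5×1 = 17; w[2] = 5×3 + 2×1 = 17; w[3] = 2×3 = 6

[4, 5, 2]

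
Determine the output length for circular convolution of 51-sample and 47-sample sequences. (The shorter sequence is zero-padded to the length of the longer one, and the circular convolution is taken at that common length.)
Circular convolution (zero-padding the shorter input) has length max(m, n) = max(51, 47) = 51

51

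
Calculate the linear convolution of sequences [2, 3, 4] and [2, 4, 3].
y[0] = 2×2 = 4; y[1] = 2×4 + 3×2 = 14; y[2] = 2×3 + 3×4 + 4×2 = 26; y[3] = 3×3 + 4×4 = 25; y[4] = 4×3 = 12

[4, 14, 26, 25, 12]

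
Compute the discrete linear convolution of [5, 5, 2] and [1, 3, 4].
y[0] = 5×1 = 5; y[1] = 5×3 + 5×1 = 20; y[2] = 5×4 + 5×3 + 2×1 = 37; y[3] = 5×4 + 2×3 = 26; y[4] = 2×4 = 8

[5, 20, 37, 26, 8]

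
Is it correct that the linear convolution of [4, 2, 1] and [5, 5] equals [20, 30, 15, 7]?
Recompute linear convolution of [4, 2, 1] and [5, 5]: y[0] = 4×5 = 20; y[1] = 4×5 + 2×5 = 30; y[2] = 2×5 + 1×5 = 15; y[3] = 1×5 = 5 → [20, 30, 15, 5]. Compare to given [20, 30, 15, 7]: they differ at index 3: given 7, correct 5, so answer: No

No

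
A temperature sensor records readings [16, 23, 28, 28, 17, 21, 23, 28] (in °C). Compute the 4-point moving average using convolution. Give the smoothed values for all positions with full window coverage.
4-point moving average kernel = [1, 1, 1, 1]. Apply in 'valid' mode (full window coverage): avg[0] = (16 + 23 + 28 + 28) / 4 = 23.75; avg[1] = (23 + 28 + 28 + 17) / 4 = 24.0; avg[2] = (28 + 28 + 17 + 21) / 4 = 23.5; avg[3] = (28 + 17 + 21 + 23) / 4 = 22.25; avg[4] = (17 + 21 + 23 + 28) / 4 = 22.25. Smoothed values: [23.75, 24.0, 23.5, 22.25, 22.25]

[23.75, 24.0, 23.5, 22.25, 22.25]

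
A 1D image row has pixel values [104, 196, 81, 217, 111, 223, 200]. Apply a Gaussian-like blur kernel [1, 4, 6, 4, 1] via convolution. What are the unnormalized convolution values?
Convolve image row [104, 196, 81, 217, 111, 223, 200] with kernel [1, 4, 6, 4, 1]: y[0] = 104×1 = 104; y[1] = 104×4 + 196×1 = 612; y[2] = 104×6 + 196×4 + 81×1 = 1489; y[3] = 104×4 + 196×6 + 81×4 + 217×1 = 2133; y[4] = 104×1 + 196×4 + 81×6 + 217×4 + 111×1 = 2353; y[5] = 196×1 + 81×4 + 217×6 + 111×4 + 223×1 = 2489; y[6] = 81×1 + 217×4 + 111×6 + 223×4 + 200×1 = 2707; y[7] = 217×1 + 111×4 + 223×6 + 200×4 = 2799; y[8] = 111×1 + 223×4 + 200×6 = 2203; y[9] = 223×1 + 200×4 = 1023; y[10] = 200×1 = 200 → [104, 612, 1489, 2133, 2353, 2489, 2707, 2799, 2203, 1023, 200]. Normalization factor = sum(kernel) = 16.

[104, 612, 1489, 2133, 2353, 2489, 2707, 2799, 2203, 1023, 200]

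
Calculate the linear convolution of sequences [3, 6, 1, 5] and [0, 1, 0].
y[0] = 3×0 = 0; y[1] = 3×1 + 6×0 = 3; y[2] = 3×0 + 6×1 + 1×0 = 6; y[3] = 6×0 + 1×1 + 5×0 = 1; y[4] = 1×0 + 5×1 = 5; y[5] = 5×0 = 0

[0, 3, 6, 1, 5, 0]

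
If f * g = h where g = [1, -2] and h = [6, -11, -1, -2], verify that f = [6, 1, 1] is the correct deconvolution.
Forward-compute [6, 1, 1] * [1, -2]: h[0] = 6×1 = 6; h[1] = 6×-2 + 1×1 = -11; h[2] = 1×-2 + 1×1 = -1; h[3] = 1×-2 = -2 → [6, -11, -1, -2]. Matches given h = [6, -11, -1, -2], so verified.

Verified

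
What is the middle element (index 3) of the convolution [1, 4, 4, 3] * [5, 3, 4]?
Use y[k] = Σ_i a[i]·b[k-i] at k=3. y[3] = 4×4 + 4×3 + 3×5 = 43

43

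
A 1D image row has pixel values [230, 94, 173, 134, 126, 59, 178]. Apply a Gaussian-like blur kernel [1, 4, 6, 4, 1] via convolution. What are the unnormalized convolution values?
Convolve image row [230, 94, 173, 134, 126, 59, 178] with kernel [1, 4, 6, 4, 1]: y[0] = 230×1 = 230; y[1] = 230×4 + 94×1 = 1014; y[2] = 230×6 + 94×4 + 173×1 = 1929; y[3] = 230×4 + 94×6 + 173×4 + 134×1 = 2310; y[4] = 230×1 + 94×4 + 173×6 + 134×4 + 126×1 = 2306; y[5] = 94×1 + 173×4 + 134×6 + 126×4 + 59×1 = 2153; y[6] = 173×1 + 134×4 + 126×6 + 59×4 + 178×1 = 1879; y[7] = 134×1 + 126×4 + 59×6 + 178×4 = 1704; y[8] = 126×1 + 59×4 + 178×6 = 1430; y[9] = 59×1 + 178×4 = 771; y[10] = 178×1 = 178 → [230, 1014, 1929, 2310, 2306, 2153, 1879, 1704, 1430, 771, 178]. Normalization factor = sum(kernel) = 16.

[230, 1014, 1929, 2310, 2306, 2153, 1879, 1704, 1430, 771, 178]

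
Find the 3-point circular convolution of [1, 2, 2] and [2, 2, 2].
Use y[k] = Σ_j s[j]·t[(k-j) mod 3]. y[0] = 1×2 + 2×2 + 2×2 = 10; y[1] = 1×2 + 2×2 + 2×2 = 10; y[2] = 1×2 + 2×2 + 2×2 = 10. Result: [10, 10, 10]

[10, 10, 10]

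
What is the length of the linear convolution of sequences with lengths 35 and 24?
Linear/full convolution length: m + n - 1 = 35 + 24 - 1 = 58

58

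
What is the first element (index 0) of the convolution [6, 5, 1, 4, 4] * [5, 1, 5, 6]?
Use y[k] = Σ_i a[i]·b[k-i] at k=0. y[0] = 6×5 = 30

30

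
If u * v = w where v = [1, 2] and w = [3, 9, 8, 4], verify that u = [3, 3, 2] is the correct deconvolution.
Forward-compute [3, 3, 2] * [1, 2]: w[0] = 3×1 = 3; w[1] = 3×2 + 3×1 = 9; w[2] = 3×2 + 2×1 = 8; w[3] = 2×2 = 4 → [3, 9, 8, 4]. Matches given w = [3, 9, 8, 4], so verified.

Verified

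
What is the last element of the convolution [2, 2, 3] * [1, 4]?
Use y[k] = Σ_i a[i]·b[k-i] at k=3. y[3] = 3×4 = 12

12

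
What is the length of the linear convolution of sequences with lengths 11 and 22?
Linear/full convolution length: m + n - 1 = 11 + 22 - 1 = 32

32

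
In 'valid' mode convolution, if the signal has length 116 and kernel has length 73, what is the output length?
'Valid' mode counts only positions where the kernel fully overlaps the signal: m - n + 1 = 116 - 73 + 1 = 44

44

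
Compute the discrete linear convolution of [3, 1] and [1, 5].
y[0] = 3×1 = 3; y[1] = 3×5 + 1×1 = 16; y[2] = 1×5 = 5

[3, 16, 5]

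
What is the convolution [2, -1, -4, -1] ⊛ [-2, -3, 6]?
y[0] = 2×-2 = -4; y[1] = 2×-3 + -1×-2 = -4; y[2] = 2×6 + -1×-3 + -4×-2 = 23; y[3] = -1×6 + -4×-3 + -1×-2 = 8; y[4] = -4×6 + -1×-3 = -21; y[5] = -1×6 = -6

[-4, -4, 23, 8, -21, -6]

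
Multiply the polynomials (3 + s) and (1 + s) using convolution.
Ascending coefficients: a = [3, 1], b = [1, 1]. c[0] = 3×1 = 3; c[1] = 3×1 + 1×1 = 4; c[2] = 1×1 = 1. Result coefficients: [3, 4, 1] → 3 + 4s + s^2

3 + 4s + s^2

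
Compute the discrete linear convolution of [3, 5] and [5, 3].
y[0] = 3×5 = 15; y[1] = 3×3 + 5×5 = 34; y[2] = 5×3 = 15

[15, 34, 15]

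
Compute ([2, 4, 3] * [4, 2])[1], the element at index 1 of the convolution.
Use y[k] = Σ_i a[i]·b[k-i] at k=1. y[1] = 2×2 + 4×4 = 20

20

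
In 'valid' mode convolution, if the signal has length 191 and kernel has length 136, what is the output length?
'Valid' mode counts only positions where the kernel fully overlaps the signal: m - n + 1 = 191 - 136 + 1 = 56

56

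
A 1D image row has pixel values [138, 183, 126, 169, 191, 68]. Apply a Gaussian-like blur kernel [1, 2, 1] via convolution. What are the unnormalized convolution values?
Convolve image row [138, 183, 126, 169, 191, 68] with kernel [1, 2, 1]: y[0] = 138×1 = 138; y[1] = 138×2 + 183×1 = 459; y[2] = 138×1 + 183×2 + 126×1 = 630; y[3] = 183×1 + 126×2 + 169×1 = 604; y[4] = 126×1 + 169×2 + 191×1 = 655; y[5] = 169×1 + 191×2 + 68×1 = 619; y[6] = 191×1 + 68×2 = 327; y[7] = 68×1 = 68 → [138, 459, 630, 604, 655, 619, 327, 68]. Normalization factor = sum(kernel) = 4.

[138, 459, 630, 604, 655, 619, 327, 68]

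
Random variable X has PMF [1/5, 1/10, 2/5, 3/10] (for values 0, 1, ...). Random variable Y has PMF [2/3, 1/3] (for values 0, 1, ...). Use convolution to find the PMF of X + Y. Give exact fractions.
P(X+Y=k) = Σ_i P(X=i)·P(Y=k-i) — a convolution of [1/5, 1/10, 2/5, 3/10] and [2/3, 1/3]. P(X+Y=0) = (1/5)×(2/3) = 2/15; P(X+Y=1) = (1/5)×(1/3) + (1/10)×(2/3) = 1/15 + 1/15 = 2/15; P(X+Y=2) = (1/10)×(1/3) + (2/5)×(2/3) = 1/30 + 4/15 = 3/10; P(X+Y=3) = (2/5)×(1/3) + (3/10)×(2/3) = 2/15 + 1/5 = 1/3; P(X+Y=4) = (3/10)×(1/3) = 1/10. PMF: [2/15, 2/15, 3/10, 1/3, 1/10] (sums to 1 ✓)

[2/15, 2/15, 3/10, 1/3, 1/10]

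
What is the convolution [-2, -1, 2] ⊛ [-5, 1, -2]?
y[0] = -2×-5 = 10; y[1] = -2×1 + -1×-5 = 3; y[2] = -2×-2 + -1×1 + 2×-5 = -7; y[3] = -1×-2 + 2×1 = 4; y[4] = 2×-2 = -4

[10, 3, -7, 4, -4]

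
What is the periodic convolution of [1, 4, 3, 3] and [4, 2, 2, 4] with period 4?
Use y[k] = Σ_j a[j]·b[(k-j) mod 4]. y[0] = 1×4 + 4×4 + 3×2 + 3×2 = 32; y[1] = 1×2 + 4×4 + 3×4 + 3×2 = 36; y[2] = 1×2 + 4×2 + 3×4 + 3×4 = 34; y[3] = 1×4 + 4×2 + 3×2 + 3×4 = 30. Result: [32, 36, 34, 30]

[32, 36, 34, 30]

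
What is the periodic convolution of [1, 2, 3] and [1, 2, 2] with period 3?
Use y[k] = Σ_j s[j]·t[(k-j) mod 3]. y[0] = 1×1 + 2×2 + 3×2 = 11; y[1] = 1×2 + 2×1 + 3×2 = 10; y[2] = 1×2 + 2×2 + 3×1 = 9. Result: [11, 10, 9]

[11, 10, 9]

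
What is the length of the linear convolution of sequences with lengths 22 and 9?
Linear/full convolution length: m + n - 1 = 22 + 9 - 1 = 30

30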